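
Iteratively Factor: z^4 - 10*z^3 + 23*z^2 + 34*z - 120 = (z - 4)*(z^3 - 6*z^2 - z + 30) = (z - 5)*(z - 4)*(z^2 - z - 6) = (z - 5)*(z - 4)*(z + 2)*(z - 3)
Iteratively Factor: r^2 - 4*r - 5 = (r + 1)*(r - 5)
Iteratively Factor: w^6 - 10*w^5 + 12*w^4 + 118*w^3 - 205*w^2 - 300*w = (w - 5)*(w^5 - 5*w^4 - 13*w^3 + 53*w^2 + 60*w) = (w - 5)*(w + 1)*(w^4 - 6*w^3 - 7*w^2 + 60*w) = w*(w - 5)*(w + 1)*(w^3 - 6*w^2 - 7*w + 60) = w*(w - 5)*(w + 1)*(w + 3)*(w^2 - 9*w + 20) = w*(w - 5)^2*(w + 1)*(w + 3)*(w - 4)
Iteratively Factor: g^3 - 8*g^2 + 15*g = (g - 3)*(g^2 - 5*g) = g*(g - 3)*(g - 5)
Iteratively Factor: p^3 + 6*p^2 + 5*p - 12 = (p + 4)*(p^2 + 2*p - 3) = (p - 1)*(p + 4)*(p + 3)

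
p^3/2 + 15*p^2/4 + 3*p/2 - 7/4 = (p/2 + 1/2)*(p - 1/2)*(p + 7)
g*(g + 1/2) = g^2 + g/2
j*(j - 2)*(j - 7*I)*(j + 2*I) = j^4 - 2*j^3 - 5*I*j^3 + 14*j^2 + 10*I*j^2 - 28*j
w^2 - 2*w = w*(w - 2)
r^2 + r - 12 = (r - 3)*(r + 4)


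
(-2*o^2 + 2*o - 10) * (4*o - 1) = -8*o^3 + 10*o^2 - 42*o + 10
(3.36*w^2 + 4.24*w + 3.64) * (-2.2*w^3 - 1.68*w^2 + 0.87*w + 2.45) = -7.392*w^5 - 14.9728*w^4 - 12.208*w^3 + 5.8056*w^2 + 13.5548*w + 8.918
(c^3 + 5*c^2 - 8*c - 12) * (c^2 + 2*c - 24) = c^5 + 7*c^4 - 22*c^3 - 148*c^2 + 168*c + 288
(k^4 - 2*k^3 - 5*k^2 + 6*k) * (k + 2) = k^5 - 9*k^3 - 4*k^2 + 12*k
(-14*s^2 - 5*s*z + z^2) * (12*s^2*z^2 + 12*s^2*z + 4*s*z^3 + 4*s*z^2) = -168*s^4*z^2 - 168*s^4*z - 116*s^3*z^3 - 116*s^3*z^2 - 8*s^2*z^4 - 8*s^2*z^3 + 4*s*z^5 + 4*s*z^4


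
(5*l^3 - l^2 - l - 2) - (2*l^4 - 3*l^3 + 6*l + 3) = -2*l^4 + 8*l^3 - l^2 - 7*l - 5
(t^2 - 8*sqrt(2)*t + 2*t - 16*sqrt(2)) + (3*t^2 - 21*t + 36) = 4*t^2 - 19*t - 8*sqrt(2)*t - 16*sqrt(2) + 36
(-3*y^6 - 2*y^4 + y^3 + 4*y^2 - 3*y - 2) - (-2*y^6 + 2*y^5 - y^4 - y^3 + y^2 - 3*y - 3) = -y^6 - 2*y^5 - y^4 + 2*y^3 + 3*y^2 + 1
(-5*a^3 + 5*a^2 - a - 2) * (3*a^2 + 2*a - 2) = -15*a^5 + 5*a^4 + 17*a^3 - 18*a^2 - 2*a + 4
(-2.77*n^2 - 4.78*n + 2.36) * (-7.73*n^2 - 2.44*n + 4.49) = 21.4121*n^4 + 43.7082*n^3 - 19.0169*n^2 - 27.2206*n + 10.5964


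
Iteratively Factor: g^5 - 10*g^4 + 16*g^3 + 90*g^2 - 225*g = (g)*(g^4 - 10*g^3 + 16*g^2 + 90*g - 225) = g*(g - 3)*(g^3 - 7*g^2 - 5*g + 75) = g*(g - 5)*(g - 3)*(g^2 - 2*g - 15) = g*(g - 5)*(g - 3)*(g + 3)*(g - 5)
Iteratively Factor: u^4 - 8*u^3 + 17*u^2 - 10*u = (u - 1)*(u^3 - 7*u^2 + 10*u) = (u - 2)*(u - 1)*(u^2 - 5*u) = (u - 5)*(u - 2)*(u - 1)*(u)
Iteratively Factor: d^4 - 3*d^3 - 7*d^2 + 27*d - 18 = (d + 3)*(d^3 - 6*d^2 + 11*d - 6) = (d - 1)*(d + 3)*(d^2 - 5*d + 6) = (d - 2)*(d - 1)*(d + 3)*(d - 3)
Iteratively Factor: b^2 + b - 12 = (b - 3)*(b + 4)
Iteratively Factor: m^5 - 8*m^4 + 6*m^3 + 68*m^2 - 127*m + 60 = (m - 1)*(m^4 - 7*m^3 - m^2 + 67*m - 60) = (m - 1)^2*(m^3 - 6*m^2 - 7*m + 60) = (m - 4)*(m - 1)^2*(m^2 - 2*m - 15) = (m - 5)*(m - 4)*(m - 1)^2*(m + 3)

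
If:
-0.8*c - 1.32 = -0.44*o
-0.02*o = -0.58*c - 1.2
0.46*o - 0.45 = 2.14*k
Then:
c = -2.10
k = -0.38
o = -0.81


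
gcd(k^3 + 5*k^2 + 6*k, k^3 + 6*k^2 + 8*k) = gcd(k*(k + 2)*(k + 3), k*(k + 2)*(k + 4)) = k^2 + 2*k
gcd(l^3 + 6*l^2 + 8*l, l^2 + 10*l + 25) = 1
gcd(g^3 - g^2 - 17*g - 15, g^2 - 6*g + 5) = g - 5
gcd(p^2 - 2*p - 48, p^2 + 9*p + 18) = p + 6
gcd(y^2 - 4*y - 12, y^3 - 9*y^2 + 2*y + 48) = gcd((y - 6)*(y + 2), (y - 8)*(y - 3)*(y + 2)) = y + 2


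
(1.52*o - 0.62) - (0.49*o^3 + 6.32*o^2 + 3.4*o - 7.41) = -0.49*o^3 - 6.32*o^2 - 1.88*o + 6.79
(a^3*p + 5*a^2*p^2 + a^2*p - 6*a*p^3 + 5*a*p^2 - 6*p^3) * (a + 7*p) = a^4*p + 12*a^3*p^2 + a^3*p + 29*a^2*p^3 + 12*a^2*p^2 - 42*a*p^4 + 29*a*p^3 - 42*p^4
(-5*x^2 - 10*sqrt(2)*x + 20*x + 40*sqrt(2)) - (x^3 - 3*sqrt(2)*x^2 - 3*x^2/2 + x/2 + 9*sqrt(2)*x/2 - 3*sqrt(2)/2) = -x^3 - 7*x^2/2 + 3*sqrt(2)*x^2 - 29*sqrt(2)*x/2 + 39*x/2 + 83*sqrt(2)/2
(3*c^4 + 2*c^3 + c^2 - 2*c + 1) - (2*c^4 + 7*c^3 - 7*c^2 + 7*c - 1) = c^4 - 5*c^3 + 8*c^2 - 9*c + 2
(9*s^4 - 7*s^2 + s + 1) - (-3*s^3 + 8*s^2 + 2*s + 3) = 9*s^4 + 3*s^3 - 15*s^2 - s - 2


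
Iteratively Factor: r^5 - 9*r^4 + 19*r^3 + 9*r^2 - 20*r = (r - 1)*(r^4 - 8*r^3 + 11*r^2 + 20*r) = r*(r - 1)*(r^3 - 8*r^2 + 11*r + 20) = r*(r - 1)*(r + 1)*(r^2 - 9*r + 20) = r*(r - 4)*(r - 1)*(r + 1)*(r - 5)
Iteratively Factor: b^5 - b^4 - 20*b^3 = (b)*(b^4 - b^3 - 20*b^2) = b^2*(b^3 - b^2 - 20*b) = b^2*(b - 5)*(b^2 + 4*b) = b^2*(b - 5)*(b + 4)*(b)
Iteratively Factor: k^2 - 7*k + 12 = (k - 3)*(k - 4)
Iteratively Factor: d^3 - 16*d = (d + 4)*(d^2 - 4*d) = d*(d + 4)*(d - 4)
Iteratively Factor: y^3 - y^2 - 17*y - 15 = (y + 1)*(y^2 - 2*y - 15) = (y - 5)*(y + 1)*(y + 3)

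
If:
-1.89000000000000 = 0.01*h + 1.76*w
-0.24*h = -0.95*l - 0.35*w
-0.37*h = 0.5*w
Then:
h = 1.46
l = 0.77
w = -1.08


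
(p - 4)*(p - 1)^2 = p^3 - 6*p^2 + 9*p - 4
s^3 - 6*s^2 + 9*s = s*(s - 3)^2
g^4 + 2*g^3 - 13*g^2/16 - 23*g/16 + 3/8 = (g - 3/4)*(g - 1/4)*(g + 1)*(g + 2)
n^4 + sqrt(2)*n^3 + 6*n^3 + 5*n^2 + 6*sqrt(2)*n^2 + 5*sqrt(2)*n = n*(n + 1)*(n + 5)*(n + sqrt(2))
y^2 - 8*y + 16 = (y - 4)^2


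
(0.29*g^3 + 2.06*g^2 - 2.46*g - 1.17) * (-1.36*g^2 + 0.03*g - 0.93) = -0.3944*g^5 - 2.7929*g^4 + 3.1377*g^3 - 0.3984*g^2 + 2.2527*g + 1.0881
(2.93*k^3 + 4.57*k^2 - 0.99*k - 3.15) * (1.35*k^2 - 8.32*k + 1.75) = 3.9555*k^5 - 18.2081*k^4 - 34.2314*k^3 + 11.9818*k^2 + 24.4755*k - 5.5125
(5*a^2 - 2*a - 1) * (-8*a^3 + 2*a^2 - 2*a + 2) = -40*a^5 + 26*a^4 - 6*a^3 + 12*a^2 - 2*a - 2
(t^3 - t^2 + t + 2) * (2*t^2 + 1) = 2*t^5 - 2*t^4 + 3*t^3 + 3*t^2 + t + 2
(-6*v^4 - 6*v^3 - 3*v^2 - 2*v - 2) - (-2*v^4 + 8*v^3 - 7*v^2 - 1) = -4*v^4 - 14*v^3 + 4*v^2 - 2*v - 1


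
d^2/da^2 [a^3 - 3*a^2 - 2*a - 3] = 6*a - 6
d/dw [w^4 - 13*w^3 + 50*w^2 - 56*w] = 4*w^3 - 39*w^2 + 100*w - 56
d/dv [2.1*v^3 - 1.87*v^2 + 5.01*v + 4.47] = 6.3*v^2 - 3.74*v + 5.01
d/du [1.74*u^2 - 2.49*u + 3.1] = 3.48*u - 2.49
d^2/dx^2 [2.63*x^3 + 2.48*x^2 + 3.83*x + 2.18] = 15.78*x + 4.96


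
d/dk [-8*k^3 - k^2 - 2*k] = -24*k^2 - 2*k - 2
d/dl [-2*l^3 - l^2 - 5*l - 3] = -6*l^2 - 2*l - 5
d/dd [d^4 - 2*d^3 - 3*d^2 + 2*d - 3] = 4*d^3 - 6*d^2 - 6*d + 2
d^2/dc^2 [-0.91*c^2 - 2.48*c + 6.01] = -1.82000000000000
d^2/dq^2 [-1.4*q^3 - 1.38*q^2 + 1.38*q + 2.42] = -8.4*q - 2.76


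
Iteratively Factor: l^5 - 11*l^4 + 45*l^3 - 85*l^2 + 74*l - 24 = (l - 4)*(l^4 - 7*l^3 + 17*l^2 - 17*l + 6) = (l - 4)*(l - 2)*(l^3 - 5*l^2 + 7*l - 3) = (l - 4)*(l - 2)*(l - 1)*(l^2 - 4*l + 3) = (l - 4)*(l - 2)*(l - 1)^2*(l - 3)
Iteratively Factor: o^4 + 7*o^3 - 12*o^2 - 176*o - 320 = (o + 4)*(o^3 + 3*o^2 - 24*o - 80) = (o + 4)^2*(o^2 - o - 20) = (o + 4)^3*(o - 5)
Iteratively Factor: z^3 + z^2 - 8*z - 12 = (z - 3)*(z^2 + 4*z + 4) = (z - 3)*(z + 2)*(z + 2)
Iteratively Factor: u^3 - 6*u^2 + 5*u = (u - 5)*(u^2 - u) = (u - 5)*(u - 1)*(u)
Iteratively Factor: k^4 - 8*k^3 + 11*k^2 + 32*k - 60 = (k - 3)*(k^3 - 5*k^2 - 4*k + 20) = (k - 5)*(k - 3)*(k^2 - 4) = (k - 5)*(k - 3)*(k + 2)*(k - 2)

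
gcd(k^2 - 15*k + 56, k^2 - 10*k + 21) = k - 7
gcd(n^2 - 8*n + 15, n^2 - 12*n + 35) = n - 5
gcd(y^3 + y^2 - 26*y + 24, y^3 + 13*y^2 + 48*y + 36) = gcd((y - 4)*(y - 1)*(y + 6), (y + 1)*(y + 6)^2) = y + 6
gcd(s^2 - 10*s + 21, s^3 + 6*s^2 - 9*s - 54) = s - 3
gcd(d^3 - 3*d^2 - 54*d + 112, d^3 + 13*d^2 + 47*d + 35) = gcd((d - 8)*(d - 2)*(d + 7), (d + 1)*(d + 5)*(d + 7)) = d + 7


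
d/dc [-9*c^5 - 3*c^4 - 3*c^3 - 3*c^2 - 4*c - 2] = -45*c^4 - 12*c^3 - 9*c^2 - 6*c - 4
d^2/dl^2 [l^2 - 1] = 2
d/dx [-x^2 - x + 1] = -2*x - 1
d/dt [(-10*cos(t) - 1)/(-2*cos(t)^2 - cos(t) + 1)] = (-20*sin(t)^2 + 4*cos(t) + 31)*sin(t)/(cos(t) + cos(2*t))^2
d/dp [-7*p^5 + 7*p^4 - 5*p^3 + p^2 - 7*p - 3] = -35*p^4 + 28*p^3 - 15*p^2 + 2*p - 7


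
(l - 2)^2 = l^2 - 4*l + 4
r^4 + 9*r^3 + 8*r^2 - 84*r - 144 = (r - 3)*(r + 2)*(r + 4)*(r + 6)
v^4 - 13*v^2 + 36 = (v - 3)*(v - 2)*(v + 2)*(v + 3)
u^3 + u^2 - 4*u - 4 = (u - 2)*(u + 1)*(u + 2)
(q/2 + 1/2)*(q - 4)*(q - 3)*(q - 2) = q^4/2 - 4*q^3 + 17*q^2/2 + q - 12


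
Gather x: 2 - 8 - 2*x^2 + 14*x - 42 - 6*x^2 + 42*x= -8*x^2 + 56*x - 48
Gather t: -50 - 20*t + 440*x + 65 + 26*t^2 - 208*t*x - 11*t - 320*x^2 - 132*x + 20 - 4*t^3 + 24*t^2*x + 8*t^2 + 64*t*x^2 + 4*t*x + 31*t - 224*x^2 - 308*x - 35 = -4*t^3 + t^2*(24*x + 34) + t*(64*x^2 - 204*x) - 544*x^2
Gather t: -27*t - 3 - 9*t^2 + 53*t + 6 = -9*t^2 + 26*t + 3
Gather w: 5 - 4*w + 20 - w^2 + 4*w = 25 - w^2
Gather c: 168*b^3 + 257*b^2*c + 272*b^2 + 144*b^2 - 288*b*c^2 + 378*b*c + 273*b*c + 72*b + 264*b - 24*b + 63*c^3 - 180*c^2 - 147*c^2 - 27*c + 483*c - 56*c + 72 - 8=168*b^3 + 416*b^2 + 312*b + 63*c^3 + c^2*(-288*b - 327) + c*(257*b^2 + 651*b + 400) + 64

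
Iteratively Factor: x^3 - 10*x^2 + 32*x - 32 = (x - 4)*(x^2 - 6*x + 8) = (x - 4)*(x - 2)*(x - 4)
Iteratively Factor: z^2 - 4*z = (z)*(z - 4)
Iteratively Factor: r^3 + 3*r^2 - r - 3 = (r - 1)*(r^2 + 4*r + 3) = (r - 1)*(r + 3)*(r + 1)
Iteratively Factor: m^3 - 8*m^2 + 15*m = (m)*(m^2 - 8*m + 15) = m*(m - 3)*(m - 5)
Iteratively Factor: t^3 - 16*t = (t + 4)*(t^2 - 4*t) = (t - 4)*(t + 4)*(t)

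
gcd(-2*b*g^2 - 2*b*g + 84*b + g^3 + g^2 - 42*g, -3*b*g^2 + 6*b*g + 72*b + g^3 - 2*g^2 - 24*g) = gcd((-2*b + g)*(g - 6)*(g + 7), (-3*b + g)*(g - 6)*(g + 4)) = g - 6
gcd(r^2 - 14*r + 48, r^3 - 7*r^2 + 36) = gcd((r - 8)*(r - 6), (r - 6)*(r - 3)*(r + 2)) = r - 6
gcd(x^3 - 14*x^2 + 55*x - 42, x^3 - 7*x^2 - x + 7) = x^2 - 8*x + 7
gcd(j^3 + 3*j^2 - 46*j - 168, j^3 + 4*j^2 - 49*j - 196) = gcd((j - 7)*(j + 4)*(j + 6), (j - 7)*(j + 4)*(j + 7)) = j^2 - 3*j - 28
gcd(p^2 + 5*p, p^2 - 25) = p + 5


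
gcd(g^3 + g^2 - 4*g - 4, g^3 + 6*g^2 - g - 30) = g - 2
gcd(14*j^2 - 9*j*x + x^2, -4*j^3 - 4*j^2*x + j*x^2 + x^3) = -2*j + x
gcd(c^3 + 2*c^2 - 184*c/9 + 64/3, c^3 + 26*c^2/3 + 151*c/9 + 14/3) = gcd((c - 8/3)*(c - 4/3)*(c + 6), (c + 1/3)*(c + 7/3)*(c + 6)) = c + 6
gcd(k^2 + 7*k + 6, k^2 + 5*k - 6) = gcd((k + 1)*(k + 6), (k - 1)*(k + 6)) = k + 6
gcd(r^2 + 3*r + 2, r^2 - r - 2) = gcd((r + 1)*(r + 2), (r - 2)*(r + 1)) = r + 1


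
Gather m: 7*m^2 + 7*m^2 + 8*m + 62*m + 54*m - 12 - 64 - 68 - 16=14*m^2 + 124*m - 160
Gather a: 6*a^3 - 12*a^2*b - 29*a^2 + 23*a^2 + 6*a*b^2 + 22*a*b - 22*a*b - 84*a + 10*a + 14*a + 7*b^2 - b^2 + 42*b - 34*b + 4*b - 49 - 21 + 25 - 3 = 6*a^3 + a^2*(-12*b - 6) + a*(6*b^2 - 60) + 6*b^2 + 12*b - 48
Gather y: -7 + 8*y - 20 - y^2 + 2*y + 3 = -y^2 + 10*y - 24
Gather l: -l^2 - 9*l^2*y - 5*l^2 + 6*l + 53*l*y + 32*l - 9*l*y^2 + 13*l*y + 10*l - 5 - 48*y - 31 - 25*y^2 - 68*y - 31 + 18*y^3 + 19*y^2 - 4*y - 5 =l^2*(-9*y - 6) + l*(-9*y^2 + 66*y + 48) + 18*y^3 - 6*y^2 - 120*y - 72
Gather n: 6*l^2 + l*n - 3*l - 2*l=6*l^2 + l*n - 5*l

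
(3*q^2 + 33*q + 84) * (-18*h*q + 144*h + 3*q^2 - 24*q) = -54*h*q^3 - 162*h*q^2 + 3240*h*q + 12096*h + 9*q^4 + 27*q^3 - 540*q^2 - 2016*q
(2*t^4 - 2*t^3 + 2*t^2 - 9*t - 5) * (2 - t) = -2*t^5 + 6*t^4 - 6*t^3 + 13*t^2 - 13*t - 10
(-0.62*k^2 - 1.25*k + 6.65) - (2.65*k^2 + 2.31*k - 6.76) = -3.27*k^2 - 3.56*k + 13.41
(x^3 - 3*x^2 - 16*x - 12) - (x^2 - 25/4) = x^3 - 4*x^2 - 16*x - 23/4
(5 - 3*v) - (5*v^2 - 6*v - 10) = -5*v^2 + 3*v + 15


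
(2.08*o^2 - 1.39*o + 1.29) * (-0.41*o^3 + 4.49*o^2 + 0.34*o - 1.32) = -0.8528*o^5 + 9.9091*o^4 - 6.0628*o^3 + 2.5739*o^2 + 2.2734*o - 1.7028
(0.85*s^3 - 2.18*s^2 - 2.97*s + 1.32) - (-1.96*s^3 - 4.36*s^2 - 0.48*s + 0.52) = 2.81*s^3 + 2.18*s^2 - 2.49*s + 0.8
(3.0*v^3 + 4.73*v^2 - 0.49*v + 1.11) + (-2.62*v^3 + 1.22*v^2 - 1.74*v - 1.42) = 0.38*v^3 + 5.95*v^2 - 2.23*v - 0.31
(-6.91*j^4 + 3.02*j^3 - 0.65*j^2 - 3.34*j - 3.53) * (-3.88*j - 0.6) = 26.8108*j^5 - 7.5716*j^4 + 0.71*j^3 + 13.3492*j^2 + 15.7004*j + 2.118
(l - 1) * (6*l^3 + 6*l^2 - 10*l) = 6*l^4 - 16*l^2 + 10*l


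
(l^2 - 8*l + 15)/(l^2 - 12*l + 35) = (l - 3)/(l - 7)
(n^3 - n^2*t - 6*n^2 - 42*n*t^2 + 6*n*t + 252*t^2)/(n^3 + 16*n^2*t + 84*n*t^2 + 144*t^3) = (n^2 - 7*n*t - 6*n + 42*t)/(n^2 + 10*n*t + 24*t^2)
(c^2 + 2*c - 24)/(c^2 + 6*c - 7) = (c^2 + 2*c - 24)/(c^2 + 6*c - 7)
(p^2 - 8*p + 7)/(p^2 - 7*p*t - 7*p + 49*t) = (p - 1)/(p - 7*t)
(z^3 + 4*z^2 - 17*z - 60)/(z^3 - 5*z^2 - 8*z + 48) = (z + 5)/(z - 4)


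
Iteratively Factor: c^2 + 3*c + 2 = (c + 1)*(c + 2)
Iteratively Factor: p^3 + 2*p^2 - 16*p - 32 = (p + 4)*(p^2 - 2*p - 8) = (p - 4)*(p + 4)*(p + 2)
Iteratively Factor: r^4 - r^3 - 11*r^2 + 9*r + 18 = (r - 3)*(r^3 + 2*r^2 - 5*r - 6) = (r - 3)*(r - 2)*(r^2 + 4*r + 3) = (r - 3)*(r - 2)*(r + 1)*(r + 3)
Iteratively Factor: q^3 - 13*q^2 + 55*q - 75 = (q - 5)*(q^2 - 8*q + 15) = (q - 5)*(q - 3)*(q - 5)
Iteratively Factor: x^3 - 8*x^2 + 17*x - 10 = (x - 2)*(x^2 - 6*x + 5) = (x - 5)*(x - 2)*(x - 1)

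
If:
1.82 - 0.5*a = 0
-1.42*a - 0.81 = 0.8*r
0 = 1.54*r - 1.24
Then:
No Solution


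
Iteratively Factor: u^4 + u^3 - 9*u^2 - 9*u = (u + 1)*(u^3 - 9*u) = u*(u + 1)*(u^2 - 9) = u*(u - 3)*(u + 1)*(u + 3)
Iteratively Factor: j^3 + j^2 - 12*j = (j + 4)*(j^2 - 3*j) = j*(j + 4)*(j - 3)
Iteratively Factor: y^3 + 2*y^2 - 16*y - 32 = (y + 2)*(y^2 - 16) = (y + 2)*(y + 4)*(y - 4)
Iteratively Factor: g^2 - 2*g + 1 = (g - 1)*(g - 1)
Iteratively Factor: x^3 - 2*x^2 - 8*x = (x - 4)*(x^2 + 2*x) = x*(x - 4)*(x + 2)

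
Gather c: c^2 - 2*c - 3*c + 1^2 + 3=c^2 - 5*c + 4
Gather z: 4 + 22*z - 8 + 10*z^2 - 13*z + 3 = 10*z^2 + 9*z - 1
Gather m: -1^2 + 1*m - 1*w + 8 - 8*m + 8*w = -7*m + 7*w + 7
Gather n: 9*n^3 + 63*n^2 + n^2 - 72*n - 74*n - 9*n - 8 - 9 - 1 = 9*n^3 + 64*n^2 - 155*n - 18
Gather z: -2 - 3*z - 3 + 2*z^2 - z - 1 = 2*z^2 - 4*z - 6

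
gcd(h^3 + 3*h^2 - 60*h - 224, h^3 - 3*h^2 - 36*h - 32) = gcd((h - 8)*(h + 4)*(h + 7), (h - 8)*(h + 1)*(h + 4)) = h^2 - 4*h - 32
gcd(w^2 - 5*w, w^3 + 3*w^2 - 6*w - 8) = 1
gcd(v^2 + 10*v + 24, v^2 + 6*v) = v + 6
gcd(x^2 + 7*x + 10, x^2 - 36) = 1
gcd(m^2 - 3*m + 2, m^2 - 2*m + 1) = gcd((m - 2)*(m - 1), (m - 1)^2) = m - 1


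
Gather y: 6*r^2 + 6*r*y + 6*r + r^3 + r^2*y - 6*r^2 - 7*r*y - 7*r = r^3 - r + y*(r^2 - r)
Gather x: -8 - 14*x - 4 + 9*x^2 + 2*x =9*x^2 - 12*x - 12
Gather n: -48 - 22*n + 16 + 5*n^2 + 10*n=5*n^2 - 12*n - 32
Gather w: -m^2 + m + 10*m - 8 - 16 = -m^2 + 11*m - 24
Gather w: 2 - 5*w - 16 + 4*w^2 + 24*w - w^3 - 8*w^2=-w^3 - 4*w^2 + 19*w - 14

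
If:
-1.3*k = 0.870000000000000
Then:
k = -0.67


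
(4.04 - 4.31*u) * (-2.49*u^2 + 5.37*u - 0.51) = 10.7319*u^3 - 33.2043*u^2 + 23.8929*u - 2.0604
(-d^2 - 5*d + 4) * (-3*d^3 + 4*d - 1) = 3*d^5 + 15*d^4 - 16*d^3 - 19*d^2 + 21*d - 4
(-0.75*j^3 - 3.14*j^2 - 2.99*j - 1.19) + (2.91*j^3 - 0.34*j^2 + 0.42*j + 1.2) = 2.16*j^3 - 3.48*j^2 - 2.57*j + 0.01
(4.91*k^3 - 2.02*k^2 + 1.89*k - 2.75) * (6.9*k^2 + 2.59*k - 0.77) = 33.879*k^5 - 1.2211*k^4 + 4.0285*k^3 - 12.5245*k^2 - 8.5778*k + 2.1175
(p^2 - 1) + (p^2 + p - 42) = 2*p^2 + p - 43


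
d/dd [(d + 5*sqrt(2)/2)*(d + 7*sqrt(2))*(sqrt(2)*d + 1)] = 3*sqrt(2)*d^2 + 40*d + 89*sqrt(2)/2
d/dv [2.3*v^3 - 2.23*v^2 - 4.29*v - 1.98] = 6.9*v^2 - 4.46*v - 4.29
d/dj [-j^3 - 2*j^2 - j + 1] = -3*j^2 - 4*j - 1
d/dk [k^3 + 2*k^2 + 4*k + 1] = 3*k^2 + 4*k + 4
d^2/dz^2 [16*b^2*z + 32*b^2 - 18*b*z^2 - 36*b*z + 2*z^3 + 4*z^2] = -36*b + 12*z + 8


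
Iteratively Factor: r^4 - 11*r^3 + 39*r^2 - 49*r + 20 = (r - 1)*(r^3 - 10*r^2 + 29*r - 20) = (r - 1)^2*(r^2 - 9*r + 20) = (r - 4)*(r - 1)^2*(r - 5)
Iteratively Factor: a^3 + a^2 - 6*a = (a + 3)*(a^2 - 2*a) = a*(a + 3)*(a - 2)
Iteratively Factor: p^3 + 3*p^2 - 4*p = (p + 4)*(p^2 - p) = p*(p + 4)*(p - 1)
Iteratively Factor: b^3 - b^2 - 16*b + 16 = (b - 1)*(b^2 - 16) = (b - 4)*(b - 1)*(b + 4)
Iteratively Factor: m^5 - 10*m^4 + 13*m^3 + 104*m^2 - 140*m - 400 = (m + 2)*(m^4 - 12*m^3 + 37*m^2 + 30*m - 200) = (m - 5)*(m + 2)*(m^3 - 7*m^2 + 2*m + 40) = (m - 5)^2*(m + 2)*(m^2 - 2*m - 8) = (m - 5)^2*(m + 2)^2*(m - 4)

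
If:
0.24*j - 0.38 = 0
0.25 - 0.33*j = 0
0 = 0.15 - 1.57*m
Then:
No Solution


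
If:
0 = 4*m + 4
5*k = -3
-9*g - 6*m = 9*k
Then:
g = 19/15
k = -3/5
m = -1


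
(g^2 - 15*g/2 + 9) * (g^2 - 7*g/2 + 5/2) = g^4 - 11*g^3 + 151*g^2/4 - 201*g/4 + 45/2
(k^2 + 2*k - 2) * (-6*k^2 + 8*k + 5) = -6*k^4 - 4*k^3 + 33*k^2 - 6*k - 10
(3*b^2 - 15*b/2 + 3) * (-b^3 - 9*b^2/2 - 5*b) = -3*b^5 - 6*b^4 + 63*b^3/4 + 24*b^2 - 15*b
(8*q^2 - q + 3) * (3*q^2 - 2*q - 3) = 24*q^4 - 19*q^3 - 13*q^2 - 3*q - 9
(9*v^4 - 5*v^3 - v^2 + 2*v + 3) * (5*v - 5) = 45*v^5 - 70*v^4 + 20*v^3 + 15*v^2 + 5*v - 15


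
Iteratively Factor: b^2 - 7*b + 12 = (b - 4)*(b - 3)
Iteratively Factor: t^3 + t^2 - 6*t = (t - 2)*(t^2 + 3*t) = t*(t - 2)*(t + 3)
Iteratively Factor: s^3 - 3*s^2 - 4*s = (s - 4)*(s^2 + s) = (s - 4)*(s + 1)*(s)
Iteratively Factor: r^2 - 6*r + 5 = (r - 5)*(r - 1)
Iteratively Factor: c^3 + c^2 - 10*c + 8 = (c - 1)*(c^2 + 2*c - 8) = (c - 1)*(c + 4)*(c - 2)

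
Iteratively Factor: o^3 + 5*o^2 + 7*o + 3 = (o + 1)*(o^2 + 4*o + 3) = (o + 1)*(o + 3)*(o + 1)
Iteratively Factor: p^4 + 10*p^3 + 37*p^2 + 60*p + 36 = (p + 2)*(p^3 + 8*p^2 + 21*p + 18) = (p + 2)*(p + 3)*(p^2 + 5*p + 6) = (p + 2)^2*(p + 3)*(p + 3)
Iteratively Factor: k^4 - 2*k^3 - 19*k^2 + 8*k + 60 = (k - 2)*(k^3 - 19*k - 30) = (k - 2)*(k + 2)*(k^2 - 2*k - 15) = (k - 5)*(k - 2)*(k + 2)*(k + 3)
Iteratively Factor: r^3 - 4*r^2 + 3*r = (r - 1)*(r^2 - 3*r) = r*(r - 1)*(r - 3)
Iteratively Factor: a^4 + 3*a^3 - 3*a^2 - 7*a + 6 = (a - 1)*(a^3 + 4*a^2 + a - 6) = (a - 1)*(a + 3)*(a^2 + a - 2) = (a - 1)*(a + 2)*(a + 3)*(a - 1)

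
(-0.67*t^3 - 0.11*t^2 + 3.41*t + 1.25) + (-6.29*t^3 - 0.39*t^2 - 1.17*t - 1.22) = -6.96*t^3 - 0.5*t^2 + 2.24*t + 0.03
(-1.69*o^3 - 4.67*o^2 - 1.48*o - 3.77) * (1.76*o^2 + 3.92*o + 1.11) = -2.9744*o^5 - 14.844*o^4 - 22.7871*o^3 - 17.6205*o^2 - 16.4212*o - 4.1847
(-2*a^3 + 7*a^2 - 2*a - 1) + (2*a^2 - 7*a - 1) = -2*a^3 + 9*a^2 - 9*a - 2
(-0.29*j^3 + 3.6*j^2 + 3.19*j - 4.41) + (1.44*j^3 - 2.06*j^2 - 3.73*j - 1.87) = 1.15*j^3 + 1.54*j^2 - 0.54*j - 6.28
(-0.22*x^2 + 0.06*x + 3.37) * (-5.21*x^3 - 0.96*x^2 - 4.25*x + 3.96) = 1.1462*x^5 - 0.1014*x^4 - 16.6803*x^3 - 4.3614*x^2 - 14.0849*x + 13.3452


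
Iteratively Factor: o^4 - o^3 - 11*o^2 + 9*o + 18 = (o + 1)*(o^3 - 2*o^2 - 9*o + 18) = (o - 2)*(o + 1)*(o^2 - 9) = (o - 3)*(o - 2)*(o + 1)*(o + 3)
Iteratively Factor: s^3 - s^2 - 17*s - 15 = (s + 1)*(s^2 - 2*s - 15) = (s + 1)*(s + 3)*(s - 5)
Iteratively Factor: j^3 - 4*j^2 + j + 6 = (j - 3)*(j^2 - j - 2) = (j - 3)*(j - 2)*(j + 1)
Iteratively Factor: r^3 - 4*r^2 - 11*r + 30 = (r - 5)*(r^2 + r - 6) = (r - 5)*(r + 3)*(r - 2)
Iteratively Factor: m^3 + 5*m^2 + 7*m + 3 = (m + 1)*(m^2 + 4*m + 3) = (m + 1)*(m + 3)*(m + 1)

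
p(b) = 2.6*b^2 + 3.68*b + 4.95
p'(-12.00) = -58.72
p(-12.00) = 335.19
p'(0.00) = 3.68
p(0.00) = 4.95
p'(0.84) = 8.05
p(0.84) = 9.88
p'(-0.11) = 3.11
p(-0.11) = 4.58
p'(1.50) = 11.48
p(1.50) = 16.32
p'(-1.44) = -3.81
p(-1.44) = 5.04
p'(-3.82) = -16.18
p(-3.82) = 28.83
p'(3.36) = 21.15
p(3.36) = 46.67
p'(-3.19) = -12.91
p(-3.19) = 19.67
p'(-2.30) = -8.28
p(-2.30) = 10.24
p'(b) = 5.2*b + 3.68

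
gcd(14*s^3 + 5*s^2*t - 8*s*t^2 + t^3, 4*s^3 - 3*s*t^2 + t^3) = 2*s^2 + s*t - t^2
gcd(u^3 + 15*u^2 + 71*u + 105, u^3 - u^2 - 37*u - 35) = u + 5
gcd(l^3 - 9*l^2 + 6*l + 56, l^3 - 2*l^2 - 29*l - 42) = l^2 - 5*l - 14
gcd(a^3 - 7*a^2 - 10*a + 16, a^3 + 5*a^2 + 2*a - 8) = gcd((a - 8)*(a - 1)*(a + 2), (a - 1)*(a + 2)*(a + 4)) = a^2 + a - 2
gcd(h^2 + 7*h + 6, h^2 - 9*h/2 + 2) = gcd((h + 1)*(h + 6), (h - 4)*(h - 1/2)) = 1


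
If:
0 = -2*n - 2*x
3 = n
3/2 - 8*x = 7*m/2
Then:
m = 51/7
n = 3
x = -3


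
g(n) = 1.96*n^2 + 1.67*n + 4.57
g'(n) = 3.92*n + 1.67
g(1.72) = 13.24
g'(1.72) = 8.41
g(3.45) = 33.66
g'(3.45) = 15.19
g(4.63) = 54.32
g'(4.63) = 19.82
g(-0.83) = 4.53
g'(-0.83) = -1.58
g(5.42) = 71.20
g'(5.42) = 22.92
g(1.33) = 10.26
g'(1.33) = 6.88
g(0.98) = 8.09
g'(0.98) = 5.51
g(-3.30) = 20.40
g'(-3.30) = -11.27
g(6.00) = 85.15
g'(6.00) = 25.19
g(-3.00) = 17.20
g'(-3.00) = -10.09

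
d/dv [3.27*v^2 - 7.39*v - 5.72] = 6.54*v - 7.39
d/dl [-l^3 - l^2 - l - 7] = -3*l^2 - 2*l - 1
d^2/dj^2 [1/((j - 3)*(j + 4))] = 2*((j - 3)^2 + (j - 3)*(j + 4) + (j + 4)^2)/((j - 3)^3*(j + 4)^3)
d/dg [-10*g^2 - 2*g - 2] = -20*g - 2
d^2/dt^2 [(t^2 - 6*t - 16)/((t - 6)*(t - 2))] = 4*(t^3 - 42*t^2 + 300*t - 632)/(t^6 - 24*t^5 + 228*t^4 - 1088*t^3 + 2736*t^2 - 3456*t + 1728)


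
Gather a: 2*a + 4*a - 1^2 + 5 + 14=6*a + 18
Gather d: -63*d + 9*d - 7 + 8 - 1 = -54*d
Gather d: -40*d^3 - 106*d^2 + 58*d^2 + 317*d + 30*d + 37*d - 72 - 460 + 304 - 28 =-40*d^3 - 48*d^2 + 384*d - 256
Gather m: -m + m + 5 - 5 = 0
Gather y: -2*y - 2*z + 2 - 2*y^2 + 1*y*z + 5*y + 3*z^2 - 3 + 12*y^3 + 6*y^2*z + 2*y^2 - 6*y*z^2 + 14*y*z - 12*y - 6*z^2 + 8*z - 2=12*y^3 + 6*y^2*z + y*(-6*z^2 + 15*z - 9) - 3*z^2 + 6*z - 3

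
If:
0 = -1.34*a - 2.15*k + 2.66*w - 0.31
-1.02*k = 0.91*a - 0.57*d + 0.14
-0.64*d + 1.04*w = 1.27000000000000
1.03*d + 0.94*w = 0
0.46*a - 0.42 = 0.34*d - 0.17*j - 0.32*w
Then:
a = -5.06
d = -0.71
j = 13.25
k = 3.97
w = 0.78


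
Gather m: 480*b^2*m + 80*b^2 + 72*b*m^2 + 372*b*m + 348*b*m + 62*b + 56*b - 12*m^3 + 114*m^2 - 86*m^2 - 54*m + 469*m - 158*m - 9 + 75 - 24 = 80*b^2 + 118*b - 12*m^3 + m^2*(72*b + 28) + m*(480*b^2 + 720*b + 257) + 42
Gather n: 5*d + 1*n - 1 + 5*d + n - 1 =10*d + 2*n - 2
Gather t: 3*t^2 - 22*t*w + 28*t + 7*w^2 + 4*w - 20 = 3*t^2 + t*(28 - 22*w) + 7*w^2 + 4*w - 20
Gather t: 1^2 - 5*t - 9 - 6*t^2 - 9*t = -6*t^2 - 14*t - 8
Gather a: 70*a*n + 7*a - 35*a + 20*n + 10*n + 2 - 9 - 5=a*(70*n - 28) + 30*n - 12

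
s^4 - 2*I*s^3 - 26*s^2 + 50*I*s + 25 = (s - 5)*(s + 5)*(s - I)^2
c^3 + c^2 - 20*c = c*(c - 4)*(c + 5)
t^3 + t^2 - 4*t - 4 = (t - 2)*(t + 1)*(t + 2)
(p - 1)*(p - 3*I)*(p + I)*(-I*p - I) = -I*p^4 - 2*p^3 - 2*I*p^2 + 2*p + 3*I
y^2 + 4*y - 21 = (y - 3)*(y + 7)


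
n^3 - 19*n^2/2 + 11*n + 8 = (n - 8)*(n - 2)*(n + 1/2)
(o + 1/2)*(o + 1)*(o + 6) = o^3 + 15*o^2/2 + 19*o/2 + 3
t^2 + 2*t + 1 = (t + 1)^2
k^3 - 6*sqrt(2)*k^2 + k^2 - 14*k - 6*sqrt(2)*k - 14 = (k + 1)*(k - 7*sqrt(2))*(k + sqrt(2))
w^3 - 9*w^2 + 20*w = w*(w - 5)*(w - 4)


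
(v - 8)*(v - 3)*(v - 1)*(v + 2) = v^4 - 10*v^3 + 11*v^2 + 46*v - 48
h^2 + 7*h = h*(h + 7)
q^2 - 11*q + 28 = (q - 7)*(q - 4)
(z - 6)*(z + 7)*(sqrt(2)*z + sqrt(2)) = sqrt(2)*z^3 + 2*sqrt(2)*z^2 - 41*sqrt(2)*z - 42*sqrt(2)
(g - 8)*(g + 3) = g^2 - 5*g - 24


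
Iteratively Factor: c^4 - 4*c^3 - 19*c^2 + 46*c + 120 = (c - 4)*(c^3 - 19*c - 30) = (c - 5)*(c - 4)*(c^2 + 5*c + 6) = (c - 5)*(c - 4)*(c + 3)*(c + 2)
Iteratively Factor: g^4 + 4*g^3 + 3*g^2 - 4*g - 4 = (g + 1)*(g^3 + 3*g^2 - 4) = (g - 1)*(g + 1)*(g^2 + 4*g + 4) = (g - 1)*(g + 1)*(g + 2)*(g + 2)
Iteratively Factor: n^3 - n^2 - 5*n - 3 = (n + 1)*(n^2 - 2*n - 3) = (n - 3)*(n + 1)*(n + 1)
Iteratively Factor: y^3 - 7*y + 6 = (y - 1)*(y^2 + y - 6) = (y - 2)*(y - 1)*(y + 3)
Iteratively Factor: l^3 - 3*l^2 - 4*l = (l - 4)*(l^2 + l) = l*(l - 4)*(l + 1)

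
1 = 1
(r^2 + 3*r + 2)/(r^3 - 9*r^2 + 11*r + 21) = (r + 2)/(r^2 - 10*r + 21)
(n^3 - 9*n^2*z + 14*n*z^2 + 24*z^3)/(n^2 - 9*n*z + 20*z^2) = (-n^2 + 5*n*z + 6*z^2)/(-n + 5*z)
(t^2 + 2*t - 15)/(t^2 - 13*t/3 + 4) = 3*(t + 5)/(3*t - 4)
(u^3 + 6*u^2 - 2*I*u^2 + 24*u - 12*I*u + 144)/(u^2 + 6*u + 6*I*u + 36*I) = (u^2 - 2*I*u + 24)/(u + 6*I)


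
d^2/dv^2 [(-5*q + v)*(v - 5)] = 2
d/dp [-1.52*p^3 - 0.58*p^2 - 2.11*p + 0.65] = -4.56*p^2 - 1.16*p - 2.11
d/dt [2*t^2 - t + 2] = 4*t - 1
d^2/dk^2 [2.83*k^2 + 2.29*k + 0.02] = 5.66000000000000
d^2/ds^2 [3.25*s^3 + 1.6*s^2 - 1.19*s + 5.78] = 19.5*s + 3.2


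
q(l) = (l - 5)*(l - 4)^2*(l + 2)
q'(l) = (l - 5)*(l - 4)^2 + (l - 5)*(l + 2)*(2*l - 8) + (l - 4)^2*(l + 2)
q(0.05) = -158.33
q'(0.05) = 34.92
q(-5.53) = 3375.89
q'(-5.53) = -1985.42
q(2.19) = -38.57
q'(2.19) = 47.14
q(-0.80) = -160.36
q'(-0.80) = -39.17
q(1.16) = -97.87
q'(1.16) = 63.44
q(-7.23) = 8066.55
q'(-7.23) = -3638.54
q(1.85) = -56.06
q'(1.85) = 55.38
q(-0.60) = -165.89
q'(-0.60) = -16.74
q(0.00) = -160.00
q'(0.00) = 32.00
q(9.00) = 1100.00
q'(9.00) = 815.00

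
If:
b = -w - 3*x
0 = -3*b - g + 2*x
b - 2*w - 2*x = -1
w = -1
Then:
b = -7/5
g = 29/5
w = -1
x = 4/5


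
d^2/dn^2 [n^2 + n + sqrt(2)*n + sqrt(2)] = 2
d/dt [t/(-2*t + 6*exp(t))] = (-t*(3*exp(t) - 1) - t + 3*exp(t))/(2*(t - 3*exp(t))^2)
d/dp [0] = 0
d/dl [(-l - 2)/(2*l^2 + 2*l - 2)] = (-l^2 - l + (l + 2)*(2*l + 1) + 1)/(2*(l^2 + l - 1)^2)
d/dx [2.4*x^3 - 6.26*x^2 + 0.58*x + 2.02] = 7.2*x^2 - 12.52*x + 0.58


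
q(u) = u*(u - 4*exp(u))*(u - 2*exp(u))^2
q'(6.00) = -19688247391.60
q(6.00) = -6186869416.32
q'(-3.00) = -107.39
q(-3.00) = 92.21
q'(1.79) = -15445.03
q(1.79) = -4119.37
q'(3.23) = -2426945.91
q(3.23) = -708264.02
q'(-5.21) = -563.04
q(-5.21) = 743.00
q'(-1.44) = -15.95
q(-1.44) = 12.59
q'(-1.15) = -10.34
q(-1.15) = 8.84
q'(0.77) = -316.04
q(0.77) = -76.34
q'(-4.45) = -349.72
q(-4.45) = 400.43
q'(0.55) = -132.56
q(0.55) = -29.86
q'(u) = u*(1 - 4*exp(u))*(u - 2*exp(u))^2 + u*(2 - 4*exp(u))*(u - 4*exp(u))*(u - 2*exp(u)) + (u - 4*exp(u))*(u - 2*exp(u))^2 = (u - 2*exp(u))*(-2*u*(u - 4*exp(u))*(2*exp(u) - 1) - u*(u - 2*exp(u))*(4*exp(u) - 1) + (u - 4*exp(u))*(u - 2*exp(u)))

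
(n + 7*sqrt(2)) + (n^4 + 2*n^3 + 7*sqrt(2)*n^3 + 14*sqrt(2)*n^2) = n^4 + 2*n^3 + 7*sqrt(2)*n^3 + 14*sqrt(2)*n^2 + n + 7*sqrt(2)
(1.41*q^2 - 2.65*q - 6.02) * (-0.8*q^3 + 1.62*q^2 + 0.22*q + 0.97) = -1.128*q^5 + 4.4042*q^4 + 0.8332*q^3 - 8.9677*q^2 - 3.8949*q - 5.8394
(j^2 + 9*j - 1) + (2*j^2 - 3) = 3*j^2 + 9*j - 4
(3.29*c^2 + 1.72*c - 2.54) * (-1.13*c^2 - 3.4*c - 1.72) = -3.7177*c^4 - 13.1296*c^3 - 8.6366*c^2 + 5.6776*c + 4.3688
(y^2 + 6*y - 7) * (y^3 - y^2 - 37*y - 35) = y^5 + 5*y^4 - 50*y^3 - 250*y^2 + 49*y + 245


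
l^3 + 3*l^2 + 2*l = l*(l + 1)*(l + 2)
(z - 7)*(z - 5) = z^2 - 12*z + 35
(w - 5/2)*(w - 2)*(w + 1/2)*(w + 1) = w^4 - 3*w^3 - 5*w^2/4 + 21*w/4 + 5/2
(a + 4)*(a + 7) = a^2 + 11*a + 28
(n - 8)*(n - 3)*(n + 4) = n^3 - 7*n^2 - 20*n + 96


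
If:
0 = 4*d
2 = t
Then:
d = 0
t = 2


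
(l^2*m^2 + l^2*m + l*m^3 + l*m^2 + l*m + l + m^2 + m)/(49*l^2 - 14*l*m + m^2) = (l^2*m^2 + l^2*m + l*m^3 + l*m^2 + l*m + l + m^2 + m)/(49*l^2 - 14*l*m + m^2)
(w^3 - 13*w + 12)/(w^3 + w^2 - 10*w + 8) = (w - 3)/(w - 2)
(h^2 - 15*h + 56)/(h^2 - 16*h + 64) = (h - 7)/(h - 8)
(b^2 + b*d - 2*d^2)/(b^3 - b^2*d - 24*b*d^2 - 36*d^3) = (b - d)/(b^2 - 3*b*d - 18*d^2)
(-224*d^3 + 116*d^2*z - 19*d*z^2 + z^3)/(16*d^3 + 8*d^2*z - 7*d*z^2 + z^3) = (56*d^2 - 15*d*z + z^2)/(-4*d^2 - 3*d*z + z^2)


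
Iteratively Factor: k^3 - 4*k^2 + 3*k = (k - 3)*(k^2 - k) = k*(k - 3)*(k - 1)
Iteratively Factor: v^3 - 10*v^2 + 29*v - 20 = (v - 1)*(v^2 - 9*v + 20) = (v - 5)*(v - 1)*(v - 4)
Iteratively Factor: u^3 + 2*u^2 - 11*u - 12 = (u + 1)*(u^2 + u - 12) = (u + 1)*(u + 4)*(u - 3)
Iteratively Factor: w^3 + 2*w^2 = (w + 2)*(w^2) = w*(w + 2)*(w)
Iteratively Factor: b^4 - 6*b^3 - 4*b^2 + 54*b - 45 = (b + 3)*(b^3 - 9*b^2 + 23*b - 15) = (b - 5)*(b + 3)*(b^2 - 4*b + 3) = (b - 5)*(b - 1)*(b + 3)*(b - 3)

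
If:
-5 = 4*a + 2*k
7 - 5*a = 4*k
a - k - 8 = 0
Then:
No Solution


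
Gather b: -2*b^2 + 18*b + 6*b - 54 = -2*b^2 + 24*b - 54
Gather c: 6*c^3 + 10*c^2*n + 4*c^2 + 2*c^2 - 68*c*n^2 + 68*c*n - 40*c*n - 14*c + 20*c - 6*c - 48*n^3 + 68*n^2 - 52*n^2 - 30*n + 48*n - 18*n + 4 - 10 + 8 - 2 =6*c^3 + c^2*(10*n + 6) + c*(-68*n^2 + 28*n) - 48*n^3 + 16*n^2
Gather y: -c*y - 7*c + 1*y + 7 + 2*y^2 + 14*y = -7*c + 2*y^2 + y*(15 - c) + 7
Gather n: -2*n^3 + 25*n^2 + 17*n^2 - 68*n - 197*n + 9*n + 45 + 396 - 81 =-2*n^3 + 42*n^2 - 256*n + 360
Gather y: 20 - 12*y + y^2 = y^2 - 12*y + 20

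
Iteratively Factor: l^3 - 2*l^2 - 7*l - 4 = (l + 1)*(l^2 - 3*l - 4) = (l - 4)*(l + 1)*(l + 1)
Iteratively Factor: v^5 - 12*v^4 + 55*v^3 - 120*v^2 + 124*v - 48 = (v - 1)*(v^4 - 11*v^3 + 44*v^2 - 76*v + 48) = (v - 3)*(v - 1)*(v^3 - 8*v^2 + 20*v - 16) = (v - 3)*(v - 2)*(v - 1)*(v^2 - 6*v + 8) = (v - 3)*(v - 2)^2*(v - 1)*(v - 4)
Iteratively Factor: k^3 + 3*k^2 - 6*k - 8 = (k + 4)*(k^2 - k - 2) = (k - 2)*(k + 4)*(k + 1)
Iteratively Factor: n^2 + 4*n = (n)*(n + 4)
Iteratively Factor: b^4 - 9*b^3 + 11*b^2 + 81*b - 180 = (b + 3)*(b^3 - 12*b^2 + 47*b - 60) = (b - 4)*(b + 3)*(b^2 - 8*b + 15) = (b - 5)*(b - 4)*(b + 3)*(b - 3)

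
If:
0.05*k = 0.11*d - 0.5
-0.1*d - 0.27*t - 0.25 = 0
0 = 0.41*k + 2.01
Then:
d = 2.32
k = -4.90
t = -1.78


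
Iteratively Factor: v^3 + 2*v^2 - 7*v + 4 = (v + 4)*(v^2 - 2*v + 1) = (v - 1)*(v + 4)*(v - 1)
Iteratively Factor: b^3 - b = (b - 1)*(b^2 + b) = b*(b - 1)*(b + 1)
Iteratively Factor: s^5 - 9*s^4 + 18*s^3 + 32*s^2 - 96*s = (s - 4)*(s^4 - 5*s^3 - 2*s^2 + 24*s) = (s - 4)*(s - 3)*(s^3 - 2*s^2 - 8*s) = (s - 4)^2*(s - 3)*(s^2 + 2*s) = (s - 4)^2*(s - 3)*(s + 2)*(s)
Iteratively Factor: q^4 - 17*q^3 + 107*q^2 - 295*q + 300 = (q - 3)*(q^3 - 14*q^2 + 65*q - 100) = (q - 5)*(q - 3)*(q^2 - 9*q + 20) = (q - 5)*(q - 4)*(q - 3)*(q - 5)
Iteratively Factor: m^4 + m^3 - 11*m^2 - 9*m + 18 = (m - 1)*(m^3 + 2*m^2 - 9*m - 18) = (m - 1)*(m + 2)*(m^2 - 9) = (m - 1)*(m + 2)*(m + 3)*(m - 3)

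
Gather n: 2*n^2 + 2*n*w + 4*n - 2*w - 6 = 2*n^2 + n*(2*w + 4) - 2*w - 6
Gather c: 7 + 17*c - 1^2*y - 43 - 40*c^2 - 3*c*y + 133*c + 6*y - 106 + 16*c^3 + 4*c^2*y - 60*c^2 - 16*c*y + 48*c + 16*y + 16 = 16*c^3 + c^2*(4*y - 100) + c*(198 - 19*y) + 21*y - 126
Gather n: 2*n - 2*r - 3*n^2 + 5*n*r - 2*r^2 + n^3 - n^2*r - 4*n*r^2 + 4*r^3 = n^3 + n^2*(-r - 3) + n*(-4*r^2 + 5*r + 2) + 4*r^3 - 2*r^2 - 2*r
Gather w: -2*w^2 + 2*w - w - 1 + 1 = -2*w^2 + w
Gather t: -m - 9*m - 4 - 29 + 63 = 30 - 10*m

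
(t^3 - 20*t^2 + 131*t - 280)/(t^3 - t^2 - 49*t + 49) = (t^2 - 13*t + 40)/(t^2 + 6*t - 7)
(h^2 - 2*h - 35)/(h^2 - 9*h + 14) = (h + 5)/(h - 2)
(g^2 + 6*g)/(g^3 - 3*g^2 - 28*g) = (g + 6)/(g^2 - 3*g - 28)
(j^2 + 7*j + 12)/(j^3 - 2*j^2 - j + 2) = (j^2 + 7*j + 12)/(j^3 - 2*j^2 - j + 2)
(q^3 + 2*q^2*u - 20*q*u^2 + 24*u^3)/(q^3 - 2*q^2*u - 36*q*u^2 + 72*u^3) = (q - 2*u)/(q - 6*u)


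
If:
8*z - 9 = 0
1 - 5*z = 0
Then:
No Solution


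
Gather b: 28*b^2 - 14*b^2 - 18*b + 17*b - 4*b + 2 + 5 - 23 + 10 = 14*b^2 - 5*b - 6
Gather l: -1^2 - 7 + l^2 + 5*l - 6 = l^2 + 5*l - 14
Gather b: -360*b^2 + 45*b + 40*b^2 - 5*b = -320*b^2 + 40*b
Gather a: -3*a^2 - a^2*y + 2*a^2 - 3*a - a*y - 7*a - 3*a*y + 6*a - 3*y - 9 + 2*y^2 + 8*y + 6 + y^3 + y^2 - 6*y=a^2*(-y - 1) + a*(-4*y - 4) + y^3 + 3*y^2 - y - 3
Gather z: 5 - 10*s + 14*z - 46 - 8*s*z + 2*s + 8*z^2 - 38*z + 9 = -8*s + 8*z^2 + z*(-8*s - 24) - 32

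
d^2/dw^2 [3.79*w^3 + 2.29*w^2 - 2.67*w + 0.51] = 22.74*w + 4.58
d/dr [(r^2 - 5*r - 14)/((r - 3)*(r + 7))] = (9*r^2 - 14*r + 161)/(r^4 + 8*r^3 - 26*r^2 - 168*r + 441)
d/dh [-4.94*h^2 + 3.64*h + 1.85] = 3.64 - 9.88*h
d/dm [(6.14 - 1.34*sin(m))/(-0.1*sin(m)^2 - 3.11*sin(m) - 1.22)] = (-0.134*sin(m)^2 + 1.228*sin(m) + 20.7302)*cos(m)/(0.01*sin(m)^4 + 0.622*sin(m)^3 + 9.9161*sin(m)^2 + 7.5884*sin(m) + 1.4884)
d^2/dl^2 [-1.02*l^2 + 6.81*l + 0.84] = -2.04000000000000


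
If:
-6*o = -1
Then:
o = 1/6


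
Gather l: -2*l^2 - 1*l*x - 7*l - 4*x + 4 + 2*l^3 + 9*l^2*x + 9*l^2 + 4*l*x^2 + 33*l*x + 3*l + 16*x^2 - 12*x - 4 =2*l^3 + l^2*(9*x + 7) + l*(4*x^2 + 32*x - 4) + 16*x^2 - 16*x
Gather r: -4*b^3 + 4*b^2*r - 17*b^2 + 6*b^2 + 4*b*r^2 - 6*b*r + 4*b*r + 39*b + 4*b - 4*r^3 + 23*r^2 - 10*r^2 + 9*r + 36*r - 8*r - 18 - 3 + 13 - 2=-4*b^3 - 11*b^2 + 43*b - 4*r^3 + r^2*(4*b + 13) + r*(4*b^2 - 2*b + 37) - 10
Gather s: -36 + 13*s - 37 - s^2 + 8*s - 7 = -s^2 + 21*s - 80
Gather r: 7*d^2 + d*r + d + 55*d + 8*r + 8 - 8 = 7*d^2 + 56*d + r*(d + 8)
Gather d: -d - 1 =-d - 1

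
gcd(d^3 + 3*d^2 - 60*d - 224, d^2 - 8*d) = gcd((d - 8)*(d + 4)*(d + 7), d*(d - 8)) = d - 8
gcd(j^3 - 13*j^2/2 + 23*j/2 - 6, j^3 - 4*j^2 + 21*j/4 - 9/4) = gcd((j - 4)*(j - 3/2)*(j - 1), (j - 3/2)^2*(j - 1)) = j^2 - 5*j/2 + 3/2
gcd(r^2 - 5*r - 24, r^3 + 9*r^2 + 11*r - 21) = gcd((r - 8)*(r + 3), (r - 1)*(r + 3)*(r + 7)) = r + 3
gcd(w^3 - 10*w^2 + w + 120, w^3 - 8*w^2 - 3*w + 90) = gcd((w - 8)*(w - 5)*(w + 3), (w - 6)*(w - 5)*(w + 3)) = w^2 - 2*w - 15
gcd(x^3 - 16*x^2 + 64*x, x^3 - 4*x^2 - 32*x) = x^2 - 8*x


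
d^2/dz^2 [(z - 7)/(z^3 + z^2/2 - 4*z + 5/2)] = 4*(12*z^3 - 138*z^2 - 383*z - 373)/(8*z^7 + 28*z^6 - 42*z^5 - 147*z^4 + 168*z^3 + 210*z^2 - 350*z + 125)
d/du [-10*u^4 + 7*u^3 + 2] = u^2*(21 - 40*u)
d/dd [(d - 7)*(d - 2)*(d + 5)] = 3*d^2 - 8*d - 31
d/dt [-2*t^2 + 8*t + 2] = 8 - 4*t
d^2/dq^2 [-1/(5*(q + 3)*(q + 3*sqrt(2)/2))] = 4*(-4*(q + 3)^2 - 2*(q + 3)*(2*q + 3*sqrt(2)) - (2*q + 3*sqrt(2))^2)/(5*(q + 3)^3*(2*q + 3*sqrt(2))^3)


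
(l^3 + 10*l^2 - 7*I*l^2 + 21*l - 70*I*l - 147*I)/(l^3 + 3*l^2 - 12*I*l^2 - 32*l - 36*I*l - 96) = (l^2 + 7*l*(1 - I) - 49*I)/(l^2 - 12*I*l - 32)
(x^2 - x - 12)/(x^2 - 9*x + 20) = (x + 3)/(x - 5)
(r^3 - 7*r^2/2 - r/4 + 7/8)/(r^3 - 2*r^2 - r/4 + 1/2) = (r - 7/2)/(r - 2)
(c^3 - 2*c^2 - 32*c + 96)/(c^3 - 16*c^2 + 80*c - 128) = (c + 6)/(c - 8)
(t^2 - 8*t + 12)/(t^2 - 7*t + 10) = (t - 6)/(t - 5)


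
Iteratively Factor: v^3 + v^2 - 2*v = (v - 1)*(v^2 + 2*v) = (v - 1)*(v + 2)*(v)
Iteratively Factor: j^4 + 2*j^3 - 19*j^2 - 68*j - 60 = (j + 2)*(j^3 - 19*j - 30) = (j + 2)^2*(j^2 - 2*j - 15) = (j - 5)*(j + 2)^2*(j + 3)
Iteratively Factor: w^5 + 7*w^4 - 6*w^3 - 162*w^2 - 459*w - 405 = (w + 3)*(w^4 + 4*w^3 - 18*w^2 - 108*w - 135) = (w - 5)*(w + 3)*(w^3 + 9*w^2 + 27*w + 27) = (w - 5)*(w + 3)^2*(w^2 + 6*w + 9) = (w - 5)*(w + 3)^3*(w + 3)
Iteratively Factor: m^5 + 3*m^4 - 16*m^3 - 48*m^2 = (m + 4)*(m^4 - m^3 - 12*m^2) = m*(m + 4)*(m^3 - m^2 - 12*m) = m*(m - 4)*(m + 4)*(m^2 + 3*m) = m*(m - 4)*(m + 3)*(m + 4)*(m)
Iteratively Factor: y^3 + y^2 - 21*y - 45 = (y + 3)*(y^2 - 2*y - 15) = (y - 5)*(y + 3)*(y + 3)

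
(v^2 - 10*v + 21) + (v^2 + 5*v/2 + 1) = 2*v^2 - 15*v/2 + 22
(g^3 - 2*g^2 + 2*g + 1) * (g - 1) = g^4 - 3*g^3 + 4*g^2 - g - 1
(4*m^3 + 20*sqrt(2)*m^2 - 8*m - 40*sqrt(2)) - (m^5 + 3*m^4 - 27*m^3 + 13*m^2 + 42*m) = -m^5 - 3*m^4 + 31*m^3 - 13*m^2 + 20*sqrt(2)*m^2 - 50*m - 40*sqrt(2)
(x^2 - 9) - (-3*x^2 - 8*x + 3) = 4*x^2 + 8*x - 12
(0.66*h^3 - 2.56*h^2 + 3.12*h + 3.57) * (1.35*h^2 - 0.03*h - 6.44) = 0.891*h^5 - 3.4758*h^4 + 0.0383999999999998*h^3 + 21.2123*h^2 - 20.1999*h - 22.9908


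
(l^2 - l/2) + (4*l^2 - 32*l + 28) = 5*l^2 - 65*l/2 + 28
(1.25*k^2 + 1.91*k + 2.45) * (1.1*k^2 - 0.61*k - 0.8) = 1.375*k^4 + 1.3385*k^3 + 0.5299*k^2 - 3.0225*k - 1.96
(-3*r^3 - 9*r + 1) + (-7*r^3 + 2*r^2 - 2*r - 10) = -10*r^3 + 2*r^2 - 11*r - 9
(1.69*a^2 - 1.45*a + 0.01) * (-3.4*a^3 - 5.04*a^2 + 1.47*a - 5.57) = -5.746*a^5 - 3.5876*a^4 + 9.7583*a^3 - 11.5952*a^2 + 8.0912*a - 0.0557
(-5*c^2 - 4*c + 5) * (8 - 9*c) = 45*c^3 - 4*c^2 - 77*c + 40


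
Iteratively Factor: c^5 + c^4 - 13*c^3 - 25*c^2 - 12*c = (c + 3)*(c^4 - 2*c^3 - 7*c^2 - 4*c) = (c - 4)*(c + 3)*(c^3 + 2*c^2 + c) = (c - 4)*(c + 1)*(c + 3)*(c^2 + c) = c*(c - 4)*(c + 1)*(c + 3)*(c + 1)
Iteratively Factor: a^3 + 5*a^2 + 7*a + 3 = (a + 1)*(a^2 + 4*a + 3) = (a + 1)^2*(a + 3)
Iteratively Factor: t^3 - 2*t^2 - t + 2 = (t - 2)*(t^2 - 1) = (t - 2)*(t - 1)*(t + 1)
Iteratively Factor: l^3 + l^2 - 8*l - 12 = (l + 2)*(l^2 - l - 6) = (l + 2)^2*(l - 3)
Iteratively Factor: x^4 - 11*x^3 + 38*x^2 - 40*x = (x - 5)*(x^3 - 6*x^2 + 8*x) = x*(x - 5)*(x^2 - 6*x + 8) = x*(x - 5)*(x - 4)*(x - 2)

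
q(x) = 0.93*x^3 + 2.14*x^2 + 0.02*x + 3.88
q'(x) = 2.79*x^2 + 4.28*x + 0.02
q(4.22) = 111.97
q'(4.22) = 67.77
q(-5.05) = -61.42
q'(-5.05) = 49.56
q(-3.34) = -6.97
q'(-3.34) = 16.85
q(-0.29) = 4.03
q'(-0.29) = -0.99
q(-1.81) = 5.34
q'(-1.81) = 1.41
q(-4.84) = -51.53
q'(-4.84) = 44.66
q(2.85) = 42.85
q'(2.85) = 34.88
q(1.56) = 12.65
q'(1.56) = 13.49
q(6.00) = 281.92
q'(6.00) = 126.14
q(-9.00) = -500.93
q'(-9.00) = 187.49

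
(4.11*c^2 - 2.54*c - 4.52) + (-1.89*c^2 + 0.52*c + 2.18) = 2.22*c^2 - 2.02*c - 2.34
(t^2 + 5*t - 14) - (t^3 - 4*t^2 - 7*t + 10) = -t^3 + 5*t^2 + 12*t - 24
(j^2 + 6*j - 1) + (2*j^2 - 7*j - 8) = 3*j^2 - j - 9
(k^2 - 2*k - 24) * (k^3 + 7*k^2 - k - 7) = k^5 + 5*k^4 - 39*k^3 - 173*k^2 + 38*k + 168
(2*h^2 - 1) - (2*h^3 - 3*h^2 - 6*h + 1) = -2*h^3 + 5*h^2 + 6*h - 2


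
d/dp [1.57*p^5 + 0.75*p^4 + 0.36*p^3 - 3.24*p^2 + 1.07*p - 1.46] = 7.85*p^4 + 3.0*p^3 + 1.08*p^2 - 6.48*p + 1.07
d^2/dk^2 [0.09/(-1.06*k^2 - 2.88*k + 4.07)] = (0.202248*k^2 + 0.549504*k - 0.09*(2.12*k + 2.88)*(4.24*k + 5.76) - 0.776556)/(1.06*k^2 + 2.88*k - 4.07)^3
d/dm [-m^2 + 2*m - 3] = 2 - 2*m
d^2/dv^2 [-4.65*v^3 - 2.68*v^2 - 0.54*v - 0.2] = -27.9*v - 5.36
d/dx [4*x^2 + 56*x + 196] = 8*x + 56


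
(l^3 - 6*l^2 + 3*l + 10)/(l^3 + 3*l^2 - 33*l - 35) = (l - 2)/(l + 7)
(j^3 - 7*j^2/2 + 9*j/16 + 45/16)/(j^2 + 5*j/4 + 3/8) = (4*j^2 - 17*j + 15)/(2*(2*j + 1))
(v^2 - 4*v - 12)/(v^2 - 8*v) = (v^2 - 4*v - 12)/(v*(v - 8))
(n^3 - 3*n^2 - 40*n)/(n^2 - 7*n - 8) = n*(n + 5)/(n + 1)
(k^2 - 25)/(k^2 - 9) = (k^2 - 25)/(k^2 - 9)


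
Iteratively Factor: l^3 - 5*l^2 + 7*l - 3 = (l - 3)*(l^2 - 2*l + 1) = (l - 3)*(l - 1)*(l - 1)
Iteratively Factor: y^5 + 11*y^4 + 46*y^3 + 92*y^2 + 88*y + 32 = (y + 2)*(y^4 + 9*y^3 + 28*y^2 + 36*y + 16) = (y + 2)*(y + 4)*(y^3 + 5*y^2 + 8*y + 4) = (y + 2)^2*(y + 4)*(y^2 + 3*y + 2) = (y + 1)*(y + 2)^2*(y + 4)*(y + 2)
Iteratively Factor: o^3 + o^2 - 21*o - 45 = (o - 5)*(o^2 + 6*o + 9) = (o - 5)*(o + 3)*(o + 3)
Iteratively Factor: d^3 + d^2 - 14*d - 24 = (d + 3)*(d^2 - 2*d - 8) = (d - 4)*(d + 3)*(d + 2)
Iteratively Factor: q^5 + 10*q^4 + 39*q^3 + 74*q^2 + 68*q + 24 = (q + 1)*(q^4 + 9*q^3 + 30*q^2 + 44*q + 24) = (q + 1)*(q + 2)*(q^3 + 7*q^2 + 16*q + 12) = (q + 1)*(q + 2)*(q + 3)*(q^2 + 4*q + 4) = (q + 1)*(q + 2)^2*(q + 3)*(q + 2)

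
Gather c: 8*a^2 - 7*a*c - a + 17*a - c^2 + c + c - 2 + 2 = 8*a^2 + 16*a - c^2 + c*(2 - 7*a)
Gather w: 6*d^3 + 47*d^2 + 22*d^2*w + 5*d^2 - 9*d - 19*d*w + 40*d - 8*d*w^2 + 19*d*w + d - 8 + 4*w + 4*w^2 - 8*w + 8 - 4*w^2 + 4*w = 6*d^3 + 22*d^2*w + 52*d^2 - 8*d*w^2 + 32*d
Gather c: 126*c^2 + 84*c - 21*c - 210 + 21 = 126*c^2 + 63*c - 189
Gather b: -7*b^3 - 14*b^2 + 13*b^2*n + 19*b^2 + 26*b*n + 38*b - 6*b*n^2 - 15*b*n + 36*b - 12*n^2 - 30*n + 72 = -7*b^3 + b^2*(13*n + 5) + b*(-6*n^2 + 11*n + 74) - 12*n^2 - 30*n + 72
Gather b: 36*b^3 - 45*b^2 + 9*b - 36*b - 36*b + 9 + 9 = 36*b^3 - 45*b^2 - 63*b + 18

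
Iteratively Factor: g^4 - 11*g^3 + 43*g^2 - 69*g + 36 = (g - 1)*(g^3 - 10*g^2 + 33*g - 36) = (g - 3)*(g - 1)*(g^2 - 7*g + 12) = (g - 3)^2*(g - 1)*(g - 4)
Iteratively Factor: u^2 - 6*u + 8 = (u - 4)*(u - 2)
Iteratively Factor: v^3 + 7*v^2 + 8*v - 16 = (v + 4)*(v^2 + 3*v - 4) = (v + 4)^2*(v - 1)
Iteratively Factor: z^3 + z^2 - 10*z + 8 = (z + 4)*(z^2 - 3*z + 2) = (z - 2)*(z + 4)*(z - 1)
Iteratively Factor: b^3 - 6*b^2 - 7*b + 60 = (b - 4)*(b^2 - 2*b - 15) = (b - 5)*(b - 4)*(b + 3)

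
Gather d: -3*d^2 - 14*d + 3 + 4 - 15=-3*d^2 - 14*d - 8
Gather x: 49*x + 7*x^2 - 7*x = 7*x^2 + 42*x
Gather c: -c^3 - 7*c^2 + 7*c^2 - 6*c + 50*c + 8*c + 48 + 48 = -c^3 + 52*c + 96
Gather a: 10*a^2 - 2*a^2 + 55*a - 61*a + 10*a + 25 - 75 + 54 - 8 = 8*a^2 + 4*a - 4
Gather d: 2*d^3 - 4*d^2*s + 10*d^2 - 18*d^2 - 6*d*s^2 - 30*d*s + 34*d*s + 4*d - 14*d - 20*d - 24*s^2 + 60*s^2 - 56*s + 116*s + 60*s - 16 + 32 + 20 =2*d^3 + d^2*(-4*s - 8) + d*(-6*s^2 + 4*s - 30) + 36*s^2 + 120*s + 36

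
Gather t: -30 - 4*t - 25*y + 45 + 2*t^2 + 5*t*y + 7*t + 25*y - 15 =2*t^2 + t*(5*y + 3)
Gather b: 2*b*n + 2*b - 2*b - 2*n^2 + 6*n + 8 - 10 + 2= 2*b*n - 2*n^2 + 6*n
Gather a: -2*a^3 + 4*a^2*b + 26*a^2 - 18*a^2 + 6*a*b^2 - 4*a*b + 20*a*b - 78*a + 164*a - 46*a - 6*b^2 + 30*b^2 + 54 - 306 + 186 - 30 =-2*a^3 + a^2*(4*b + 8) + a*(6*b^2 + 16*b + 40) + 24*b^2 - 96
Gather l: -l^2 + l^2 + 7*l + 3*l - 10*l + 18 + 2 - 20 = 0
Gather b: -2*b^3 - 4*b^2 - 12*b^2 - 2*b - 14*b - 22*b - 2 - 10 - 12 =-2*b^3 - 16*b^2 - 38*b - 24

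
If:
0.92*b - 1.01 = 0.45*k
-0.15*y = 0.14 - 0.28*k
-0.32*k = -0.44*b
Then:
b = 3.35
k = 4.61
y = 7.67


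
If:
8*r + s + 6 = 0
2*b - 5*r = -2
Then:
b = -5*s/16 - 23/8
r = -s/8 - 3/4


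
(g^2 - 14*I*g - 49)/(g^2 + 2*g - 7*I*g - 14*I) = (g - 7*I)/(g + 2)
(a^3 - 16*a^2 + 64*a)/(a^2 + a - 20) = a*(a^2 - 16*a + 64)/(a^2 + a - 20)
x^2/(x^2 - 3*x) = x/(x - 3)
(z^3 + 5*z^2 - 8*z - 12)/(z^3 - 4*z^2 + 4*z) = (z^2 + 7*z + 6)/(z*(z - 2))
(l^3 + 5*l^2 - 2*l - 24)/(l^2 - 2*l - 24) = (l^2 + l - 6)/(l - 6)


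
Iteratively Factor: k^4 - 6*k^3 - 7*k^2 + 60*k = (k - 5)*(k^3 - k^2 - 12*k) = (k - 5)*(k - 4)*(k^2 + 3*k) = (k - 5)*(k - 4)*(k + 3)*(k)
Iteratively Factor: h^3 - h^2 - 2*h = (h)*(h^2 - h - 2) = h*(h - 2)*(h + 1)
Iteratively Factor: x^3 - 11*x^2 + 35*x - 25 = (x - 1)*(x^2 - 10*x + 25) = (x - 5)*(x - 1)*(x - 5)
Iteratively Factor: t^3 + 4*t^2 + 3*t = (t + 3)*(t^2 + t) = t*(t + 3)*(t + 1)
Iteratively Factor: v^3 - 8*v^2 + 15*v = (v)*(v^2 - 8*v + 15) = v*(v - 5)*(v - 3)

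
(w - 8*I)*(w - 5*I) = w^2 - 13*I*w - 40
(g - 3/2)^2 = g^2 - 3*g + 9/4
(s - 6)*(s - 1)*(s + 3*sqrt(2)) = s^3 - 7*s^2 + 3*sqrt(2)*s^2 - 21*sqrt(2)*s + 6*s + 18*sqrt(2)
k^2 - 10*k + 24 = (k - 6)*(k - 4)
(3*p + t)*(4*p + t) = 12*p^2 + 7*p*t + t^2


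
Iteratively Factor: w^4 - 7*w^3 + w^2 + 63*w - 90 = (w + 3)*(w^3 - 10*w^2 + 31*w - 30) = (w - 3)*(w + 3)*(w^2 - 7*w + 10) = (w - 3)*(w - 2)*(w + 3)*(w - 5)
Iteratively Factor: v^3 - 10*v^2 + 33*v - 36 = (v - 3)*(v^2 - 7*v + 12) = (v - 4)*(v - 3)*(v - 3)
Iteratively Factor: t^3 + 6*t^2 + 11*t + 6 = (t + 3)*(t^2 + 3*t + 2) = (t + 1)*(t + 3)*(t + 2)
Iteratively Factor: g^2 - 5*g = (g - 5)*(g)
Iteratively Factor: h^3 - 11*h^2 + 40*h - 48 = (h - 4)*(h^2 - 7*h + 12) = (h - 4)^2*(h - 3)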